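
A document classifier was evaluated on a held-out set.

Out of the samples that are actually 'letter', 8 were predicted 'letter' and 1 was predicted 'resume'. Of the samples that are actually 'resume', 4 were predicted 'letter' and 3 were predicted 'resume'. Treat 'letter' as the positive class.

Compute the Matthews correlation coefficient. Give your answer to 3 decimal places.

0.364

MCC = (TP·TN − FP·FN) / √((TP+FP)(TP+FN)(TN+FP)(TN+FN))
Numerator = 8·3 − 4·1 = 20
Denominator = √(12·9·7·4) = √3024 = 54.9909
MCC = 20 / 54.9909 = 0.364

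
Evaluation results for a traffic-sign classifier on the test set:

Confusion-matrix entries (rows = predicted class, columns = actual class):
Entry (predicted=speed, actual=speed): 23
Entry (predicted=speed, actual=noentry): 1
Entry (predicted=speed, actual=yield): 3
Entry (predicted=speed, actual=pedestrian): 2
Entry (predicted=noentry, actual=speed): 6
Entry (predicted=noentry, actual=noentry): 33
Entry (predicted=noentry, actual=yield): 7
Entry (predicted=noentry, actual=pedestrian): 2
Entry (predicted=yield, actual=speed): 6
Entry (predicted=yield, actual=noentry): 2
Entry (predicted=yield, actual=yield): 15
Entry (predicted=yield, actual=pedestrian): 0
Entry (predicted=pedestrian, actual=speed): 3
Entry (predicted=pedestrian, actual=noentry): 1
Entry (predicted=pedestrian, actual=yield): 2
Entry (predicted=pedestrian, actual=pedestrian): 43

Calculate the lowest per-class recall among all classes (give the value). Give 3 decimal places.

Per-class recall (TP/(TP+FN)):
  speed: TP=23, FN=6+6+3=15 → 23/38 = 0.6053
  noentry: TP=33, FN=1+2+1=4 → 33/37 = 0.8919
  yield: TP=15, FN=3+7+2=12 → 15/27 = 0.5556
  pedestrian: TP=43, FN=2+2+0=4 → 43/47 = 0.9149
Lowest is class 'yield' with recall = 0.556.

0.556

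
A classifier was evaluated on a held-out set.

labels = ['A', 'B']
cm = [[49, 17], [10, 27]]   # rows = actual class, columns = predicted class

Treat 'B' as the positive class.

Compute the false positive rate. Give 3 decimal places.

FPR = FP/(FP+TN) = 17/(17+49) = 0.258

0.258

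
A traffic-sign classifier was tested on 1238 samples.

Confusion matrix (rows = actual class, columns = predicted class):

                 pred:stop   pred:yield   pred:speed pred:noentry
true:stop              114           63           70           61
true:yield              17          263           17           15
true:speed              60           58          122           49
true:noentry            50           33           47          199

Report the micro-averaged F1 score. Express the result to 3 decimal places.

Micro-averaging pools counts across classes: ΣTP=698, ΣFP=540, ΣFN=540.
Micro-F1 score = 2·TP/(2·TP+FP+FN) on pooled counts = 0.564 (equals overall accuracy in single-label multiclass).

0.564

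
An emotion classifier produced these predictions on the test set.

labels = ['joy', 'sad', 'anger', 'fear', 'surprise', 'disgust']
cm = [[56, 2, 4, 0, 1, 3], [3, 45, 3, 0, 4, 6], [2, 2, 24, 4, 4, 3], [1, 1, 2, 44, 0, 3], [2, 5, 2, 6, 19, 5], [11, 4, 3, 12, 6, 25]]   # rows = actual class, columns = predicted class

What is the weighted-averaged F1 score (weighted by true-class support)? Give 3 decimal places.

0.662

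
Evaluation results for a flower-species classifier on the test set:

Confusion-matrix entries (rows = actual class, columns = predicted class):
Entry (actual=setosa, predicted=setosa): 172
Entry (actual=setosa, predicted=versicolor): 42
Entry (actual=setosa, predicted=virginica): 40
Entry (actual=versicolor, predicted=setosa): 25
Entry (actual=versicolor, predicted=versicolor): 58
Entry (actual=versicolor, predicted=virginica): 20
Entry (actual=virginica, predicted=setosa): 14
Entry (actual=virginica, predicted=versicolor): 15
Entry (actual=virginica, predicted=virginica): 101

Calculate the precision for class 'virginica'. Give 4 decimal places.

precision = TP/(TP+FP).
virginica: TP=101, FP=40+20=60 → 101/161 = 0.62733

0.6273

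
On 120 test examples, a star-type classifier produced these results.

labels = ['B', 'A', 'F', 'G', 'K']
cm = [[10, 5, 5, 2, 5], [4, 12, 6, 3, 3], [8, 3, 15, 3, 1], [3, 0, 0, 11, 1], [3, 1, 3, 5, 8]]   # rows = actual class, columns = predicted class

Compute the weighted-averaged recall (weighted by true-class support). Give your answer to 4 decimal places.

Per-class recall (TP/(TP+FN)):
  B: TP=10, FN=5+5+2+5=17 → 10/27 = 0.37037
  A: TP=12, FN=4+6+3+3=16 → 12/28 = 0.42857
  F: TP=15, FN=8+3+3+1=15 → 15/30 = 0.50000
  G: TP=11, FN=3+0+0+1=4 → 11/15 = 0.73333
  K: TP=8, FN=3+1+3+5=12 → 8/20 = 0.40000
Weighted-recall = Σ (supportᵢ/N)·recallᵢ with N=120: (27/120)·0.37037 + (28/120)·0.42857 + (30/120)·0.50000 + (15/120)·0.73333 + (20/120)·0.40000 = 0.4667

0.4667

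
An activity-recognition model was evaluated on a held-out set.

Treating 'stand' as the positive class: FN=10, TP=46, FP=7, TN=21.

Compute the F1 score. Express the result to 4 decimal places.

Precision = TP/(TP+FP) = 46/53 = 0.8679
Recall = TP/(TP+FN) = 46/56 = 0.8214
F1 = 2·TP/(2·TP+FP+FN) = 92/109 = 0.8440

0.8440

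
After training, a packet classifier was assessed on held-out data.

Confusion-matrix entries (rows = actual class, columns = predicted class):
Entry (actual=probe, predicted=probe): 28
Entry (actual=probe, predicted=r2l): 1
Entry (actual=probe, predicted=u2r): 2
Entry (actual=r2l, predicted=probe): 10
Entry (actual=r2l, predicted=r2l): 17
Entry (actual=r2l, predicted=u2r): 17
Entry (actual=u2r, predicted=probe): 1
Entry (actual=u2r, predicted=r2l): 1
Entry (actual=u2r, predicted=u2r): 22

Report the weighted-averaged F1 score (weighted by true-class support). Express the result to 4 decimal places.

Per-class F1 score (2·TP/(2·TP+FP+FN)):
  probe: TP=28, FP=10+1=11, FN=1+2=3 → 56/70 = 0.80000
  r2l: TP=17, FP=1+1=2, FN=10+17=27 → 34/63 = 0.53968
  u2r: TP=22, FP=2+17=19, FN=1+1=2 → 44/65 = 0.67692
Weighted-F1 score = Σ (supportᵢ/N)·F1 scoreᵢ with N=99: (31/99)·0.80000 + (44/99)·0.53968 + (24/99)·0.67692 = 0.6545

0.6545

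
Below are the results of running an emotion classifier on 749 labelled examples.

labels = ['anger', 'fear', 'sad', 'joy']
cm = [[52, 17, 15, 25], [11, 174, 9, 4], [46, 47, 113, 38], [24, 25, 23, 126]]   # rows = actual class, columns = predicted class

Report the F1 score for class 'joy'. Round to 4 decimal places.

0.6445

Take TP from the diagonal, FP from the rest of the 'joy' prediction marginal, FN from the rest of the 'joy' actual marginal.
F1 score = 2·TP/(2·TP+FP+FN).
joy: TP=126, FP=25+4+38=67, FN=24+25+23=72 → 252/391 = 0.64450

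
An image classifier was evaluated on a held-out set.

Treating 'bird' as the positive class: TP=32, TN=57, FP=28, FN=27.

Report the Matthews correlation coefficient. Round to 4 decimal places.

MCC = (TP·TN − FP·FN) / √((TP+FP)(TP+FN)(TN+FP)(TN+FN))
Numerator = 32·57 − 28·27 = 1068
Denominator = √(60·59·85·84) = √25275600 = 5027.4845
MCC = 1068 / 5027.4845 = 0.2124

0.2124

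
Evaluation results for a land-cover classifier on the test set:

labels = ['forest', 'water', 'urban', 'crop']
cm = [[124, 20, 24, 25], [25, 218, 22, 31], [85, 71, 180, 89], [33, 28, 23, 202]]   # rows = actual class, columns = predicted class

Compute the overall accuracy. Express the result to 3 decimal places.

Accuracy = trace / total = (124+218+180+202=724) / 1200 = 724/1200 = 0.603

0.603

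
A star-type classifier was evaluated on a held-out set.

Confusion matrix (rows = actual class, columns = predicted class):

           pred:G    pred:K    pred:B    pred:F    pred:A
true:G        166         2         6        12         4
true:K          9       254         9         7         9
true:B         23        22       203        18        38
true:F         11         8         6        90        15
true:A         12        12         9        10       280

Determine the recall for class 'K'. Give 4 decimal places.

Take TP from the diagonal, FP from the rest of the 'K' prediction marginal, FN from the rest of the 'K' actual marginal.
recall = TP/(TP+FN).
K: TP=254, FN=9+9+7+9=34 → 254/288 = 0.88194

0.8819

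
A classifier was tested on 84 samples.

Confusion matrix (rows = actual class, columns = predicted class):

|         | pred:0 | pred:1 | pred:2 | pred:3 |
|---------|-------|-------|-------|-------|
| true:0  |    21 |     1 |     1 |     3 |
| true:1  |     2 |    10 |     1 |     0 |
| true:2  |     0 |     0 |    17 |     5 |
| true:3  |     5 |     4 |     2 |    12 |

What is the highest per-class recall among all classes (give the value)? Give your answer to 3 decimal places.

Per-class recall (TP/(TP+FN)):
  0: TP=21, FN=1+1+3=5 → 21/26 = 0.8077
  1: TP=10, FN=2+1+0=3 → 10/13 = 0.7692
  2: TP=17, FN=0+0+5=5 → 17/22 = 0.7727
  3: TP=12, FN=5+4+2=11 → 12/23 = 0.5217
Highest is class '0' with recall = 0.808.

0.808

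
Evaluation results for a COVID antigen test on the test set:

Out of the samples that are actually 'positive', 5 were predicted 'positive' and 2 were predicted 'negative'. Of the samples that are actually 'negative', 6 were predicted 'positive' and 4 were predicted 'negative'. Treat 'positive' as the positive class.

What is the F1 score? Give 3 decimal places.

0.556

Precision = TP/(TP+FP) = 5/11 = 0.4545
Recall = TP/(TP+FN) = 5/7 = 0.7143
F1 = 2·TP/(2·TP+FP+FN) = 10/18 = 0.556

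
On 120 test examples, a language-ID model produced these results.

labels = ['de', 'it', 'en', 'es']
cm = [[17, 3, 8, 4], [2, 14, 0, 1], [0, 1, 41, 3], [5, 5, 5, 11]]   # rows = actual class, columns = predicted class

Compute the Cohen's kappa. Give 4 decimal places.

0.5696

Observed agreement pₒ = trace/N = 83/120 = 0.69167
Expected agreement pₑ = Σ (rowᵢ·colᵢ)/N² = (32·24 + 17·23 + 45·54 + 26·19)/120² = 0.28354
κ = (pₒ − pₑ)/(1 − pₑ) = (0.69167 − 0.28354)/(1 − 0.28354) = 0.5696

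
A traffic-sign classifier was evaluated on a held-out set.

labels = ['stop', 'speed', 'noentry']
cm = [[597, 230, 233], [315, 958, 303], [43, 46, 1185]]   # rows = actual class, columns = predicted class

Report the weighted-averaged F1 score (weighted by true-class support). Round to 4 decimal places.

Per-class F1 score (2·TP/(2·TP+FP+FN)):
  stop: TP=597, FP=315+43=358, FN=230+233=463 → 1194/2015 = 0.59256
  speed: TP=958, FP=230+46=276, FN=315+303=618 → 1916/2810 = 0.68185
  noentry: TP=1185, FP=233+303=536, FN=43+46=89 → 2370/2995 = 0.79132
Weighted-F1 score = Σ (supportᵢ/N)·F1 scoreᵢ with N=3910: (1060/3910)·0.59256 + (1576/3910)·0.68185 + (1274/3910)·0.79132 = 0.6933

0.6933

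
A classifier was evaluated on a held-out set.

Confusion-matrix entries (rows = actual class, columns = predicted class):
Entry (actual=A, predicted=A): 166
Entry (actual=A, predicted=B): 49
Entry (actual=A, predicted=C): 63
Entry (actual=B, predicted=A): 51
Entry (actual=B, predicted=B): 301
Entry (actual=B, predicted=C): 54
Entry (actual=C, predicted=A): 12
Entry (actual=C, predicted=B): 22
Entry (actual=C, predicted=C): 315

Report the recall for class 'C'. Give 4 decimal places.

0.9026

One-vs-rest for 'C': TP = diagonal; FP = other classes predicted 'C'; FN = 'C' predicted as other.
recall = TP/(TP+FN).
C: TP=315, FN=12+22=34 → 315/349 = 0.90258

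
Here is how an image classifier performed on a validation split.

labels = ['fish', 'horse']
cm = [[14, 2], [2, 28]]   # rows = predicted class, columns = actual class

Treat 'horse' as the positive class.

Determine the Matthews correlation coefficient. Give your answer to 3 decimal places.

MCC = (TP·TN − FP·FN) / √((TP+FP)(TP+FN)(TN+FP)(TN+FN))
Numerator = 28·14 − 2·2 = 388
Denominator = √(30·30·16·16) = √230400 = 480.0000
MCC = 388 / 480.0000 = 0.808

0.808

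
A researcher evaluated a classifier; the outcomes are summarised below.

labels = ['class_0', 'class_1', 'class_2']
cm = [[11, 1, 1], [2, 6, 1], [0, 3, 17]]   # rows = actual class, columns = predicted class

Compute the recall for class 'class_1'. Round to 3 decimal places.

Treat 'class_1' as positive and all other classes as negative.
recall = TP/(TP+FN).
class_1: TP=6, FN=2+1=3 → 6/9 = 0.6667

0.667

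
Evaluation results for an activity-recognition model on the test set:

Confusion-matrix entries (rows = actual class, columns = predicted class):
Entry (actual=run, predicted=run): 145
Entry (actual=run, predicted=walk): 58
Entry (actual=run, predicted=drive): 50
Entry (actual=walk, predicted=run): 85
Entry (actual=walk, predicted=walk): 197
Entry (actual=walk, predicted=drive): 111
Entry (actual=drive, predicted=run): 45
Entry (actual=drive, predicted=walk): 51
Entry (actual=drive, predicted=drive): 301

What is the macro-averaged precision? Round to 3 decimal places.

Per-class precision (TP/(TP+FP)):
  run: TP=145, FP=85+45=130 → 145/275 = 0.5273
  walk: TP=197, FP=58+51=109 → 197/306 = 0.6438
  drive: TP=301, FP=50+111=161 → 301/462 = 0.6515
Macro-precision = mean = (0.5273 + 0.6438 + 0.6515) / 3 = 0.608

0.608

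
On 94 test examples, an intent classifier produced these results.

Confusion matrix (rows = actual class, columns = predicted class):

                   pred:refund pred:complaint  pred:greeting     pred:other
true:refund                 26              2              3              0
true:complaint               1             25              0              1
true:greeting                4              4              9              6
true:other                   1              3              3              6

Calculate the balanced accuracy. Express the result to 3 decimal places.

0.654

Balanced accuracy = mean of per-class recall.
  refund: recall = 26/31 = 0.8387
  complaint: recall = 25/27 = 0.9259
  greeting: recall = 9/23 = 0.3913
  other: recall = 6/13 = 0.4615
Mean = (0.8387 + 0.9259 + 0.3913 + 0.4615) / 4 = 0.654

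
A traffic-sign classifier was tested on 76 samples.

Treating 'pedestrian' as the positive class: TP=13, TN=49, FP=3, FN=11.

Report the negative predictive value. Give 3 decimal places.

NPV = TN/(TN+FN) = 49/(49+11) = 0.817

0.817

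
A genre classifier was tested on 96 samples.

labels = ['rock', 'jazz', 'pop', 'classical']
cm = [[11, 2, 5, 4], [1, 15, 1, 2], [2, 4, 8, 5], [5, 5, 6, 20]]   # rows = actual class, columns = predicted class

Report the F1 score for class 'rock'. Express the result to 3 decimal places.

0.537

F1 score = 2·TP/(2·TP+FP+FN).
rock: TP=11, FP=1+2+5=8, FN=2+5+4=11 → 22/41 = 0.5366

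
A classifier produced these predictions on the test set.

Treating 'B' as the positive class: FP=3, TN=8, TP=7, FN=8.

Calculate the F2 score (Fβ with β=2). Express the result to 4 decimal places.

Fβ = (1+β²)·TP / ((1+β²)·TP + β²·FN + FP), with β²=4
= 5·7 / (5·7 + 4·8 + 3) = 0.5000

0.5000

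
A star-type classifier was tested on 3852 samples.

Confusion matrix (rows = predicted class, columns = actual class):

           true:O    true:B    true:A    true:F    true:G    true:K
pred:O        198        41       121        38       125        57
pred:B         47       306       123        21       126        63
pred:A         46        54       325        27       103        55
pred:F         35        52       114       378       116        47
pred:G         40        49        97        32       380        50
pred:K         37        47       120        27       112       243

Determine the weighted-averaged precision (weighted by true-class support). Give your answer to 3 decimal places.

0.495

Per-class precision (TP/(TP+FP)):
  O: TP=198, FP=41+121+38+125+57=382 → 198/580 = 0.3414
  B: TP=306, FP=47+123+21+126+63=380 → 306/686 = 0.4461
  A: TP=325, FP=46+54+27+103+55=285 → 325/610 = 0.5328
  F: TP=378, FP=35+52+114+116+47=364 → 378/742 = 0.5094
  G: TP=380, FP=40+49+97+32+50=268 → 380/648 = 0.5864
  K: TP=243, FP=37+47+120+27+112=343 → 243/586 = 0.4147
Weighted-precision = Σ (supportᵢ/N)·precisionᵢ with N=3852: (403/3852)·0.3414 + (549/3852)·0.4461 + (900/3852)·0.5328 + (523/3852)·0.5094 + (962/3852)·0.5864 + (515/3852)·0.4147 = 0.495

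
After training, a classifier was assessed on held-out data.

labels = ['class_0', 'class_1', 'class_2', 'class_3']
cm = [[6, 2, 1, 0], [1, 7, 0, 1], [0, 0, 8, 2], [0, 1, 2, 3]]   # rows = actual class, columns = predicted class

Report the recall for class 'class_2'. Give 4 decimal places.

0.8000

Take TP from the diagonal, FP from the rest of the 'class_2' prediction marginal, FN from the rest of the 'class_2' actual marginal.
recall = TP/(TP+FN).
class_2: TP=8, FN=0+0+2=2 → 8/10 = 0.80000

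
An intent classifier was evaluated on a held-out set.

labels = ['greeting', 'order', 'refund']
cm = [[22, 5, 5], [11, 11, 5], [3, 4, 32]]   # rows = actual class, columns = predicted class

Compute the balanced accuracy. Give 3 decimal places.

Balanced accuracy = mean of per-class recall.
  greeting: recall = 22/32 = 0.6875
  order: recall = 11/27 = 0.4074
  refund: recall = 32/39 = 0.8205
Mean = (0.6875 + 0.4074 + 0.8205) / 3 = 0.638

0.638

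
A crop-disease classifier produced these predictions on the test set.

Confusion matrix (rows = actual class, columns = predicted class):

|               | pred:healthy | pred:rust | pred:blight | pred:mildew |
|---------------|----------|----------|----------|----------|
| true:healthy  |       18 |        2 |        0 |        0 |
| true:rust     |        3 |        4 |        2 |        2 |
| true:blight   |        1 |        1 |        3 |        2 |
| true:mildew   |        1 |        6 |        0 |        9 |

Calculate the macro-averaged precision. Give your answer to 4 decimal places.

0.5957

Per-class precision (TP/(TP+FP)):
  healthy: TP=18, FP=3+1+1=5 → 18/23 = 0.78261
  rust: TP=4, FP=2+1+6=9 → 4/13 = 0.30769
  blight: TP=3, FP=0+2+0=2 → 3/5 = 0.60000
  mildew: TP=9, FP=0+2+2=4 → 9/13 = 0.69231
Macro-precision = mean = (0.78261 + 0.30769 + 0.60000 + 0.69231) / 4 = 0.5957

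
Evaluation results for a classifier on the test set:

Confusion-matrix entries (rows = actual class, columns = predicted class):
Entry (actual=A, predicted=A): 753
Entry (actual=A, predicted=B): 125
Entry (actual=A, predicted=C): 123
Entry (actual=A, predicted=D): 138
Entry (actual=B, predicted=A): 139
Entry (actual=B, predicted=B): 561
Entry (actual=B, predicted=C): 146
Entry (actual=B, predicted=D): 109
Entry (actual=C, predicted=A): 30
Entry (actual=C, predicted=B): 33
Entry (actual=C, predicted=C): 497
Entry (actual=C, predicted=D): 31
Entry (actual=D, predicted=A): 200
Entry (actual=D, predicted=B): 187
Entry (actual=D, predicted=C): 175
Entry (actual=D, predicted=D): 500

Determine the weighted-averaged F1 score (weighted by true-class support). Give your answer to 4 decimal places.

0.6125

Per-class F1 score (2·TP/(2·TP+FP+FN)):
  A: TP=753, FP=139+30+200=369, FN=125+123+138=386 → 1506/2261 = 0.66608
  B: TP=561, FP=125+33+187=345, FN=139+146+109=394 → 1122/1861 = 0.60290
  C: TP=497, FP=123+146+175=444, FN=30+33+31=94 → 994/1532 = 0.64883
  D: TP=500, FP=138+109+31=278, FN=200+187+175=562 → 1000/1840 = 0.54348
Weighted-F1 score = Σ (supportᵢ/N)·F1 scoreᵢ with N=3747: (1139/3747)·0.66608 + (955/3747)·0.60290 + (591/3747)·0.64883 + (1062/3747)·0.54348 = 0.6125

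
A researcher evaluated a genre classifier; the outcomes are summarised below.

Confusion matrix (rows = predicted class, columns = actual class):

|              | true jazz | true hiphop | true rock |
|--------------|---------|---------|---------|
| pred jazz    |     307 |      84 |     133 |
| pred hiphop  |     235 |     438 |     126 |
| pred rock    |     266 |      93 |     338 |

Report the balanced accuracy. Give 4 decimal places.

0.5528

Balanced accuracy = mean of per-class recall.
  jazz: recall = 307/808 = 0.37995
  hiphop: recall = 438/615 = 0.71220
  rock: recall = 338/597 = 0.56616
Mean = (0.37995 + 0.71220 + 0.56616) / 3 = 0.5528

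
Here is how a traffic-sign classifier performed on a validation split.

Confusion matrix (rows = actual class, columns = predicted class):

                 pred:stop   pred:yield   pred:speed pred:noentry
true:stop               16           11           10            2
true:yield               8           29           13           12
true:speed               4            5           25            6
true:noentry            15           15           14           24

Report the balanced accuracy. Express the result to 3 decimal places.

Balanced accuracy = mean of per-class recall.
  stop: recall = 16/39 = 0.4103
  yield: recall = 29/62 = 0.4677
  speed: recall = 25/40 = 0.6250
  noentry: recall = 24/68 = 0.3529
Mean = (0.4103 + 0.4677 + 0.6250 + 0.3529) / 4 = 0.464

0.464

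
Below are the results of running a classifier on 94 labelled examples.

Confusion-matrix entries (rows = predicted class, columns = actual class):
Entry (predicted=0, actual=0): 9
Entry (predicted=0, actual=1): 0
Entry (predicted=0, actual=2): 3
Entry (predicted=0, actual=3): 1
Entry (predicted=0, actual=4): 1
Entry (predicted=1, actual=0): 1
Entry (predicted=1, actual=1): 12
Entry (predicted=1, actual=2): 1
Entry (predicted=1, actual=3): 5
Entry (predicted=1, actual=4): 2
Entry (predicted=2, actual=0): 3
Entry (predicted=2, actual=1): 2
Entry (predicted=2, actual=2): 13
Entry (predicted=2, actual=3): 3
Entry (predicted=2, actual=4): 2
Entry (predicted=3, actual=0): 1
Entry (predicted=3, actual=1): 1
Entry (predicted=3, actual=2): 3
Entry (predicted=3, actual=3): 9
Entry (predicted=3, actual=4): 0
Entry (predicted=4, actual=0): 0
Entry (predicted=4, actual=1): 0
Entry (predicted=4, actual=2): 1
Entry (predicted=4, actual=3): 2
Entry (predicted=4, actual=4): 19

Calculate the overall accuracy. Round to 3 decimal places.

Accuracy = trace / total = (9+12+13+9+19=62) / 94 = 62/94 = 0.660

0.660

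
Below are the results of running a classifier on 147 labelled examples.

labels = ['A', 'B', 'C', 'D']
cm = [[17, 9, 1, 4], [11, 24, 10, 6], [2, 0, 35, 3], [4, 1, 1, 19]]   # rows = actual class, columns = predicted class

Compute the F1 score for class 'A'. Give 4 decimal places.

One-vs-rest for 'A': TP = diagonal; FP = other classes predicted 'A'; FN = 'A' predicted as other.
F1 score = 2·TP/(2·TP+FP+FN).
A: TP=17, FP=11+2+4=17, FN=9+1+4=14 → 34/65 = 0.52308

0.5231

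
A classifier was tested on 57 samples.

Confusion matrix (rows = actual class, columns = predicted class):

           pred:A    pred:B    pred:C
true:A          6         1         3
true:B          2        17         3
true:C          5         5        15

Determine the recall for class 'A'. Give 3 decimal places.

0.600

Take TP from the diagonal, FP from the rest of the 'A' prediction marginal, FN from the rest of the 'A' actual marginal.
recall = TP/(TP+FN).
A: TP=6, FN=1+3=4 → 6/10 = 0.6000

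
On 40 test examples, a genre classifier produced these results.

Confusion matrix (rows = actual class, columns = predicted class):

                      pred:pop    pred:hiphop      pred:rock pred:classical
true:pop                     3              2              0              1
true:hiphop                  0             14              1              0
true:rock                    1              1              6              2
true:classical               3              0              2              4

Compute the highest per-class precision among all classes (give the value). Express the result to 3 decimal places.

Per-class precision (TP/(TP+FP)):
  pop: TP=3, FP=0+1+3=4 → 3/7 = 0.4286
  hiphop: TP=14, FP=2+1+0=3 → 14/17 = 0.8235
  rock: TP=6, FP=0+1+2=3 → 6/9 = 0.6667
  classical: TP=4, FP=1+0+2=3 → 4/7 = 0.5714
Highest is class 'hiphop' with precision = 0.824.

0.824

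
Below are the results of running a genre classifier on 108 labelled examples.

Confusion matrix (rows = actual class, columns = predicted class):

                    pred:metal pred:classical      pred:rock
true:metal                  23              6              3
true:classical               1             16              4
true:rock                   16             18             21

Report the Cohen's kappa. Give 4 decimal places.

Observed agreement pₒ = trace/N = 60/108 = 0.55556
Expected agreement pₑ = Σ (rowᵢ·colᵢ)/N² = (32·40 + 21·40 + 55·28)/108² = 0.31379
κ = (pₒ − pₑ)/(1 − pₑ) = (0.55556 − 0.31379)/(1 − 0.31379) = 0.3523

0.3523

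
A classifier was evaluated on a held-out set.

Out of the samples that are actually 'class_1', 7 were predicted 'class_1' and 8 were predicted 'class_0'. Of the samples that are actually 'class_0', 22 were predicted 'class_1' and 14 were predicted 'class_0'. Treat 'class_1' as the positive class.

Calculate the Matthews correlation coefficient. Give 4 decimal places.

MCC = (TP·TN − FP·FN) / √((TP+FP)(TP+FN)(TN+FP)(TN+FN))
Numerator = 7·14 − 22·8 = -78
Denominator = √(29·15·36·22) = √344520 = 586.9583
MCC = -78 / 586.9583 = -0.1329

-0.1329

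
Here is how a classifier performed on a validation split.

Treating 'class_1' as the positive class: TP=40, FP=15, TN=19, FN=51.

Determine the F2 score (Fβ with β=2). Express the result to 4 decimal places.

0.4773

Fβ = (1+β²)·TP / ((1+β²)·TP + β²·FN + FP), with β²=4
= 5·40 / (5·40 + 4·51 + 15) = 0.4773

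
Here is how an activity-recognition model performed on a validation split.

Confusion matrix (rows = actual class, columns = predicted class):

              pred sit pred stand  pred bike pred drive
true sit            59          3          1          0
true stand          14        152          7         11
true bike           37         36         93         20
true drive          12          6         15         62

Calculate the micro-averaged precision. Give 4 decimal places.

0.6932

Micro-averaging pools counts across classes: ΣTP=366, ΣFP=162, ΣFN=162.
Micro-precision = TP/(TP+FP) on pooled counts = 0.6932 (equals overall accuracy in single-label multiclass).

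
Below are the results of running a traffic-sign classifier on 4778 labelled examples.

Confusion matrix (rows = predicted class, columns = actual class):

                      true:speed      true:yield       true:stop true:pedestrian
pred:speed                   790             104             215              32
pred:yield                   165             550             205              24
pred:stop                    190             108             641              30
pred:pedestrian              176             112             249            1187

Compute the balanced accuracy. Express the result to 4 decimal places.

Balanced accuracy = mean of per-class recall.
  speed: recall = 790/1321 = 0.59803
  yield: recall = 550/874 = 0.62929
  stop: recall = 641/1310 = 0.48931
  pedestrian: recall = 1187/1273 = 0.93244
Mean = (0.59803 + 0.62929 + 0.48931 + 0.93244) / 4 = 0.6623

0.6623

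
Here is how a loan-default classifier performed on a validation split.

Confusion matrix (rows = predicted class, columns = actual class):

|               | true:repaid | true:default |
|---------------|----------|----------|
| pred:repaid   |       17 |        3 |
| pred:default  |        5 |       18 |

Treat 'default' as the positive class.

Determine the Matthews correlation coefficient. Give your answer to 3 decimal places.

0.631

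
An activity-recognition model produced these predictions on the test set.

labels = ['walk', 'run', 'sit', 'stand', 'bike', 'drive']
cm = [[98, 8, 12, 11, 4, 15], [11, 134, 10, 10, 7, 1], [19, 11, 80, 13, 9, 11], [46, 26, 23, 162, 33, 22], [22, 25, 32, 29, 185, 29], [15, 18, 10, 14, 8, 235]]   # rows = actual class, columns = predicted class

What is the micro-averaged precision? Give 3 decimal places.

0.639

Micro-averaging pools counts across classes: ΣTP=894, ΣFP=504, ΣFN=504.
Micro-precision = TP/(TP+FP) on pooled counts = 0.639 (equals overall accuracy in single-label multiclass).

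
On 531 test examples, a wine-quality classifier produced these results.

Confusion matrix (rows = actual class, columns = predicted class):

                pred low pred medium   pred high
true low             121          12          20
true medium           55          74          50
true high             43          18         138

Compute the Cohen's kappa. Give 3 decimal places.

0.442

Observed agreement pₒ = trace/N = 333/531 = 0.6271
Expected agreement pₑ = Σ (rowᵢ·colᵢ)/N² = (153·219 + 179·104 + 199·208)/531² = 0.3317
κ = (pₒ − pₑ)/(1 − pₑ) = (0.6271 − 0.3317)/(1 − 0.3317) = 0.442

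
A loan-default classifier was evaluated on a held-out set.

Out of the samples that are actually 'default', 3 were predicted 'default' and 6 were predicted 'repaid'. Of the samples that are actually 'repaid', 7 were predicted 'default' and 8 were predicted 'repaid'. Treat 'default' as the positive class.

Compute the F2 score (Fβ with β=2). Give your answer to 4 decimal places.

0.3261

Fβ = (1+β²)·TP / ((1+β²)·TP + β²·FN + FP), with β²=4
= 5·3 / (5·3 + 4·6 + 7) = 0.3261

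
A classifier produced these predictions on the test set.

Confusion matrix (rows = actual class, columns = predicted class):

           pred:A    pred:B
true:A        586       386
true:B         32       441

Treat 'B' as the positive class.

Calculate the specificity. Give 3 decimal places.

0.603

Specificity = TN/(TN+FP) = 586/(586+386) = 0.603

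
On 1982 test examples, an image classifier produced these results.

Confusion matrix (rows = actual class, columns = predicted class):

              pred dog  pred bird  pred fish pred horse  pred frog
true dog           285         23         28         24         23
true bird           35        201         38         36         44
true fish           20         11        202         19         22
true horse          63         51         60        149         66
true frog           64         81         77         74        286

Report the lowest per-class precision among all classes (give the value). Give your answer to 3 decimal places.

0.493

Per-class precision (TP/(TP+FP)):
  dog: TP=285, FP=35+20+63+64=182 → 285/467 = 0.6103
  bird: TP=201, FP=23+11+51+81=166 → 201/367 = 0.5477
  fish: TP=202, FP=28+38+60+77=203 → 202/405 = 0.4988
  horse: TP=149, FP=24+36+19+74=153 → 149/302 = 0.4934
  frog: TP=286, FP=23+44+22+66=155 → 286/441 = 0.6485
Lowest is class 'horse' with precision = 0.493.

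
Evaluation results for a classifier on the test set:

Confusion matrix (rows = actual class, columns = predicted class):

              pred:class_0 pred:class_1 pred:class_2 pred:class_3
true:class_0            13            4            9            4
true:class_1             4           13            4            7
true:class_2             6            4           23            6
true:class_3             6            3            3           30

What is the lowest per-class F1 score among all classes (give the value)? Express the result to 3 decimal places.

0.441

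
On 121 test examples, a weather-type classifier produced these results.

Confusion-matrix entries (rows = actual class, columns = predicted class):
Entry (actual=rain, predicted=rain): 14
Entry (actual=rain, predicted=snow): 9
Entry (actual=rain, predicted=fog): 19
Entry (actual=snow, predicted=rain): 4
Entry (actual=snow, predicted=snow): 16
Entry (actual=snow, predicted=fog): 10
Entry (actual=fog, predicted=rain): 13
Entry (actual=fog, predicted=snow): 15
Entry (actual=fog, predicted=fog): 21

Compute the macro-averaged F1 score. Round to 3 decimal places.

0.422

Per-class F1 score (2·TP/(2·TP+FP+FN)):
  rain: TP=14, FP=4+13=17, FN=9+19=28 → 28/73 = 0.3836
  snow: TP=16, FP=9+15=24, FN=4+10=14 → 32/70 = 0.4571
  fog: TP=21, FP=19+10=29, FN=13+15=28 → 42/99 = 0.4242
Macro-F1 score = mean = (0.3836 + 0.4571 + 0.4242) / 3 = 0.422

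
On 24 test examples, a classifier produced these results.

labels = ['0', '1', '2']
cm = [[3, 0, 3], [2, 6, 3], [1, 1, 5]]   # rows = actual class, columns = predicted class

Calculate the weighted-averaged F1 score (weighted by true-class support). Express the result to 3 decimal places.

Per-class F1 score (2·TP/(2·TP+FP+FN)):
  0: TP=3, FP=2+1=3, FN=0+3=3 → 6/12 = 0.5000
  1: TP=6, FP=0+1=1, FN=2+3=5 → 12/18 = 0.6667
  2: TP=5, FP=3+3=6, FN=1+1=2 → 10/18 = 0.5556
Weighted-F1 score = Σ (supportᵢ/N)·F1 scoreᵢ with N=24: (6/24)·0.5000 + (11/24)·0.6667 + (7/24)·0.5556 = 0.593

0.593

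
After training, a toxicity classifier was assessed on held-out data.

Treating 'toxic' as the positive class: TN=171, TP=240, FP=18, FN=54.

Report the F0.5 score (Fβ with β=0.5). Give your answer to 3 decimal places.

Fβ = (1+β²)·TP / ((1+β²)·TP + β²·FN + FP), with β²=1/4
= 1.25·240 / (1.25·240 + 0.25·54 + 18) = 0.905

0.905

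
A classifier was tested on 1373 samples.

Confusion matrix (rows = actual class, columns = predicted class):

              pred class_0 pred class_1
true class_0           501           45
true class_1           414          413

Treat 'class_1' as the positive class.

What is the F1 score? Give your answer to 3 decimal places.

0.643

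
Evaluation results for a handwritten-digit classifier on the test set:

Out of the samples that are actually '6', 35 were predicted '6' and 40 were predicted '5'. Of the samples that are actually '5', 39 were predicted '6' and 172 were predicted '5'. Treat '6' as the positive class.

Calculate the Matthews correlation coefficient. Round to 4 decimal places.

0.2831

MCC = (TP·TN − FP·FN) / √((TP+FP)(TP+FN)(TN+FP)(TN+FN))
Numerator = 35·172 − 39·40 = 4460
Denominator = √(74·75·211·212) = √248262600 = 15756.3511
MCC = 4460 / 15756.3511 = 0.2831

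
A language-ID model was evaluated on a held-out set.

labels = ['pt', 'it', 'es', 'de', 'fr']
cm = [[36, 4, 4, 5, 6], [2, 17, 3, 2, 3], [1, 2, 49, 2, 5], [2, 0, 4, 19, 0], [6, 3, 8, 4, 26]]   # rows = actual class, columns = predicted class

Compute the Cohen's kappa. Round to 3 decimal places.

0.603

Observed agreement pₒ = trace/N = 147/213 = 0.6901
Expected agreement pₑ = Σ (rowᵢ·colᵢ)/N² = (55·47 + 27·26 + 59·68 + 25·32 + 47·40)/213² = 0.2200
κ = (pₒ − pₑ)/(1 − pₑ) = (0.6901 − 0.2200)/(1 − 0.2200) = 0.603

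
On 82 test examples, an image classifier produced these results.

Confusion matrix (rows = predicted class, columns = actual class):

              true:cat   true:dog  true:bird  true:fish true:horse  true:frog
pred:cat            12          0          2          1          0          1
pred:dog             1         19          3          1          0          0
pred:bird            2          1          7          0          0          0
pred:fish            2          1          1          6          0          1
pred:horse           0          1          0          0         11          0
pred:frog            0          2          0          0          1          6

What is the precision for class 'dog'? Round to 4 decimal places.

0.7917

precision = TP/(TP+FP).
dog: TP=19, FP=1+3+1+0+0=5 → 19/24 = 0.79167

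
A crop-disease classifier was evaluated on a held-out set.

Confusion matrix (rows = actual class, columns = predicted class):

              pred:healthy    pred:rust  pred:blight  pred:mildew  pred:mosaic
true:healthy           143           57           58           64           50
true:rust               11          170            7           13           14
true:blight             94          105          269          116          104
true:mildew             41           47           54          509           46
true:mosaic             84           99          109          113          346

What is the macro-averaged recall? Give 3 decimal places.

0.551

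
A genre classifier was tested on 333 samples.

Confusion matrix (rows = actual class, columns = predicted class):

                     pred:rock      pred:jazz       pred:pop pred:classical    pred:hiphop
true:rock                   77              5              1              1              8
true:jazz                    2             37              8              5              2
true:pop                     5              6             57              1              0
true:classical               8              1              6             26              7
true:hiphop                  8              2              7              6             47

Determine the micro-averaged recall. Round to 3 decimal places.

Micro-averaging pools counts across classes: ΣTP=244, ΣFP=89, ΣFN=89.
Micro-recall = TP/(TP+FN) on pooled counts = 0.733 (equals overall accuracy in single-label multiclass).

0.733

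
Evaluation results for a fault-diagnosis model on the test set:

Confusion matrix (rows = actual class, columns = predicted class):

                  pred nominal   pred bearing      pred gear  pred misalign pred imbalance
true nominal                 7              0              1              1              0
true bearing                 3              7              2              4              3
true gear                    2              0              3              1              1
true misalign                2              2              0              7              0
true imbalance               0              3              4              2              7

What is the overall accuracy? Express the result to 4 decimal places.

0.5000

Accuracy = trace / total = (7+7+3+7+7=31) / 62 = 31/62 = 0.5000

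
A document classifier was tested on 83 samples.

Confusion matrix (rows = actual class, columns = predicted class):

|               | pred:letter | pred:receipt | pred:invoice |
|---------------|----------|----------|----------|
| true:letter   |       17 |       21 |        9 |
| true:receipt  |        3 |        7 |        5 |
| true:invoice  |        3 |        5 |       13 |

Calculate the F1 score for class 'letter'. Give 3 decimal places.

0.486

Treat 'letter' as positive and all other classes as negative.
F1 score = 2·TP/(2·TP+FP+FN).
letter: TP=17, FP=3+3=6, FN=21+9=30 → 34/70 = 0.4857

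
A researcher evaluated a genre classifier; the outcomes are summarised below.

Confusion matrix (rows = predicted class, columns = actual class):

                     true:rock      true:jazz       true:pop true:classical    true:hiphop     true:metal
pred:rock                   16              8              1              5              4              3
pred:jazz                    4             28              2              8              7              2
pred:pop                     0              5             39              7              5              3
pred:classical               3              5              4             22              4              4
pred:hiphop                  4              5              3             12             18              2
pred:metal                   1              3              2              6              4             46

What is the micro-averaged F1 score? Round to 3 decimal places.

Micro-averaging pools counts across classes: ΣTP=169, ΣFP=126, ΣFN=126.
Micro-F1 score = 2·TP/(2·TP+FP+FN) on pooled counts = 0.573 (equals overall accuracy in single-label multiclass).

0.573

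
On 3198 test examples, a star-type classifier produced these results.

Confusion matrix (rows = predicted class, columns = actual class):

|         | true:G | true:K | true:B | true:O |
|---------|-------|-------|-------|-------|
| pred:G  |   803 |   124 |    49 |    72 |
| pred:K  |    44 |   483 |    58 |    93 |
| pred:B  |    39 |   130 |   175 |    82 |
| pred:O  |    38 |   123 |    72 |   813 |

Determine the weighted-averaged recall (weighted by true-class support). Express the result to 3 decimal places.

0.711

Per-class recall (TP/(TP+FN)):
  G: TP=803, FN=44+39+38=121 → 803/924 = 0.8690
  K: TP=483, FN=124+130+123=377 → 483/860 = 0.5616
  B: TP=175, FN=49+58+72=179 → 175/354 = 0.4944
  O: TP=813, FN=72+93+82=247 → 813/1060 = 0.7670
Weighted-recall = Σ (supportᵢ/N)·recallᵢ with N=3198: (924/3198)·0.8690 + (860/3198)·0.5616 + (354/3198)·0.4944 + (1060/3198)·0.7670 = 0.711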